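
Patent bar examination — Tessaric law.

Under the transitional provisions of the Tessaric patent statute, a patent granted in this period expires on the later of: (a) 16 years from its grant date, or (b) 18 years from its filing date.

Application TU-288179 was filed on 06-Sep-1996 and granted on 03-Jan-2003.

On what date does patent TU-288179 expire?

2019-01-03

(a) grant + 16 years → 3 January 2019.
(b) filing + 18 years → 6 September 2014.
Later of the two: 3 January 2019.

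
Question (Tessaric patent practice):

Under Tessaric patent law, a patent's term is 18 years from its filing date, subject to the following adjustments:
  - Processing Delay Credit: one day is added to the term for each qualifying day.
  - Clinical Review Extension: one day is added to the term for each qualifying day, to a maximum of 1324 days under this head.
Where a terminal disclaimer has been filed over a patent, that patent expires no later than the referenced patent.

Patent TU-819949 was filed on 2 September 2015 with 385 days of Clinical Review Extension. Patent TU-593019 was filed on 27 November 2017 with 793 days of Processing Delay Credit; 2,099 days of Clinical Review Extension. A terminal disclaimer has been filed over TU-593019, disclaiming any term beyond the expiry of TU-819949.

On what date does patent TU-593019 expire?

Natural term of TU-593019:
  Base: filing + 18 years → 27 November 2035.
  Processing Delay Credit: +793 days → 28 January 2038.
  Clinical Review Extension: 2099 days claimed exceeds the 1324-day cap, so +1324 days → 13 September 2041.
Expiry of referenced patent TU-819949:
  Base: filing + 18 years → 2 September 2033.
  Clinical Review Extension: 385 days (within the 1324-day cap) → +385 days → 22 September 2034.
Terminal disclaimer: TU-593019 expires on the earlier of 13 September 2041 and 22 September 2034.

2034-09-22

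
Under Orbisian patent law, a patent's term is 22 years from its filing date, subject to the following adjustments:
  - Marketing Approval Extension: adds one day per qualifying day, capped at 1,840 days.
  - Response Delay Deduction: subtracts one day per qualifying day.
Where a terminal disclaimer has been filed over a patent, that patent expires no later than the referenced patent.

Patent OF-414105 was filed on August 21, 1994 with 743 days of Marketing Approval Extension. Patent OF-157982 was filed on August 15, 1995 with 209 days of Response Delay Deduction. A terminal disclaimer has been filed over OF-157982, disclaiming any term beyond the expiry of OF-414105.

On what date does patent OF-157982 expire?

Natural term of OF-157982:
  Base: filing + 22 years → 15 August 2017.
  Response Delay Deduction: −209 days → 18 January 2017.
Expiry of referenced patent OF-414105:
  Base: filing + 22 years → 21 August 2016.
  Marketing Approval Extension: 743 days (within the 1840-day cap) → +743 days → 3 September 2018.
Terminal disclaimer: OF-157982 expires on the earlier of 18 January 2017 and 3 September 2018.

2017-01-18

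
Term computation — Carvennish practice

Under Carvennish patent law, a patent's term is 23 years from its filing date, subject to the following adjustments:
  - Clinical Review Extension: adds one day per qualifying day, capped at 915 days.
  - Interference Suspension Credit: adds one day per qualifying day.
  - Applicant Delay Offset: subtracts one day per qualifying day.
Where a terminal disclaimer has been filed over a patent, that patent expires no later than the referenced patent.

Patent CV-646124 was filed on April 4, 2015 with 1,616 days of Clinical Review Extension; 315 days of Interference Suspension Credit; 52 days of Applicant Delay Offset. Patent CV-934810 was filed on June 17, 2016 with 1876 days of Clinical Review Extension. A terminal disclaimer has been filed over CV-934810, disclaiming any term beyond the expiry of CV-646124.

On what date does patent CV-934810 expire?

2041-06-25

Natural term of CV-934810:
  Base: filing + 23 years → 17 June 2039.
  Clinical Review Extension: 1876 days claimed exceeds the 915-day cap, so +915 days → 18 December 2041.
Expiry of referenced patent CV-646124:
  Base: filing + 23 years → 4 April 2038.
  Clinical Review Extension: 1616 days claimed exceeds the 915-day cap, so +915 days → 5 October 2040.
  Interference Suspension Credit: +315 days → 16 August 2041.
  Applicant Delay Offset: −52 days → 25 June 2041.
Terminal disclaimer: CV-934810 expires on the earlier of 18 December 2041 and 25 June 2041.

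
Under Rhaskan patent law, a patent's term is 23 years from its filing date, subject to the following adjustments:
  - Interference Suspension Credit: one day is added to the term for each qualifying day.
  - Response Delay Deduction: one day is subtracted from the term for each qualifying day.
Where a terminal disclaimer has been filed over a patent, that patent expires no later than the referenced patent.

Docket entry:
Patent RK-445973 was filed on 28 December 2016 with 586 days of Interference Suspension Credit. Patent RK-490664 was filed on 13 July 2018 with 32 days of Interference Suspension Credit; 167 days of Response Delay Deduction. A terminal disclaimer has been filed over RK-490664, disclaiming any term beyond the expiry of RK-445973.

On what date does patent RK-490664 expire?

Natural term of RK-490664:
  Base: filing + 23 years → 13 July 2041.
  Interference Suspension Credit: +32 days → 14 August 2041.
  Response Delay Deduction: −167 days → 28 February 2041.
Expiry of referenced patent RK-445973:
  Base: filing + 23 years → 28 December 2039.
  Interference Suspension Credit: +586 days → 5 August 2041.
Terminal disclaimer: RK-490664 expires on the earlier of 28 February 2041 and 5 August 2041.

February 28, 2041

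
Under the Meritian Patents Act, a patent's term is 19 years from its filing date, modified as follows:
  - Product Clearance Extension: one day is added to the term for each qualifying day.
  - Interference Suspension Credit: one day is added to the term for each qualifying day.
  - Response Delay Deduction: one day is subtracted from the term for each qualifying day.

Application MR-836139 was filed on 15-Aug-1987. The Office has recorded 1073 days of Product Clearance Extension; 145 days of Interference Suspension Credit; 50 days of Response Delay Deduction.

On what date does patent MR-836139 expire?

October 26, 2009

Base term: filing date + 19 years → 15 August 2006.
Product Clearance Extension: +1073 days → 23 July 2009.
Interference Suspension Credit: +145 days → 15 December 2009.
Response Delay Deduction: −50 days → 26 October 2009.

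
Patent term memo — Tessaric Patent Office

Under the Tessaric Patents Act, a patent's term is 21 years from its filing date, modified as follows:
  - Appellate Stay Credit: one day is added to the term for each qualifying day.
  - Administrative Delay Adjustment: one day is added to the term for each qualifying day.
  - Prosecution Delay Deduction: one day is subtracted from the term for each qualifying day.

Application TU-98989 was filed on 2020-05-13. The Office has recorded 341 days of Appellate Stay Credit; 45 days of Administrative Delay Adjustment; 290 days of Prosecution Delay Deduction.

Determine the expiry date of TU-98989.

Base term: filing date + 21 years → 13 May 2041.
Appellate Stay Credit: +341 days → 19 April 2042.
Administrative Delay Adjustment: +45 days → 3 June 2042.
Prosecution Delay Deduction: −290 days → 17 August 2041.

2041-08-17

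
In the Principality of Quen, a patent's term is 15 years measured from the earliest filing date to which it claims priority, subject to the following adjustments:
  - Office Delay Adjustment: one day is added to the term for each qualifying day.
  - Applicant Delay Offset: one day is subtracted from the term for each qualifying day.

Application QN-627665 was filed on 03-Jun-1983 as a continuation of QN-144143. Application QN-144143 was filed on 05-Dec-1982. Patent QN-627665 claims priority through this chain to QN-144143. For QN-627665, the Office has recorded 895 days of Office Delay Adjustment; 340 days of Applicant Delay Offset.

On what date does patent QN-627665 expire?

1999-06-13

Earliest priority filing: 5 December 1982.
Base term: 5 December 1982 + 15 years → 5 December 1997.
Office Delay Adjustment: +895 days → 18 May 2000.
Applicant Delay Offset: −340 days → 13 June 1999.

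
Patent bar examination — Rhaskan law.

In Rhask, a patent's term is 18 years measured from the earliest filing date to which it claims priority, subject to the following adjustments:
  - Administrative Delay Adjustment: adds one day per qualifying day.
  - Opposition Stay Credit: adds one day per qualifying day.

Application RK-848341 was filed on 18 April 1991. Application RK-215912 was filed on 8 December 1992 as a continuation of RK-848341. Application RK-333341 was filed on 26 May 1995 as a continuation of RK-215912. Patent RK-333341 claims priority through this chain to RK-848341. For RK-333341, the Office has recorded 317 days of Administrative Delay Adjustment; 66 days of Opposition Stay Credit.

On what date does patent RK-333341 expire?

May 6, 2010

Earliest priority filing: 18 April 1991.
Base term: 18 April 1991 + 18 years → 18 April 2009.
Administrative Delay Adjustment: +317 days → 1 March 2010.
Opposition Stay Credit: +66 days → 6 May 2010.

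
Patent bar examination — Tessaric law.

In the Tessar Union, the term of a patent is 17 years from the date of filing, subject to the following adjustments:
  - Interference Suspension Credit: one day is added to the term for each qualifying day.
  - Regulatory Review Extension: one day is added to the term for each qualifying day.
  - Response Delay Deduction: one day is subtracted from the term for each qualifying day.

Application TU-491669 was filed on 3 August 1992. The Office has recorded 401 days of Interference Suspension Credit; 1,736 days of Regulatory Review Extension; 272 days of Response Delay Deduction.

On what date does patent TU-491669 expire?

September 11, 2014

Base term: filing date + 17 years → 3 August 2009.
Interference Suspension Credit: +401 days → 8 September 2010.
Regulatory Review Extension: +1736 days → 10 June 2015.
Response Delay Deduction: −272 days → 11 September 2014.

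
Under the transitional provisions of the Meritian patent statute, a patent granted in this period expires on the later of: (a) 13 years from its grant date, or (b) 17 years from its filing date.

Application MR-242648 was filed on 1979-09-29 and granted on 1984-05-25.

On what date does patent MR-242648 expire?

May 25, 1997

(a) grant + 13 years → 25 May 1997.
(b) filing + 17 years → 29 September 1996.
Later of the two: 25 May 1997.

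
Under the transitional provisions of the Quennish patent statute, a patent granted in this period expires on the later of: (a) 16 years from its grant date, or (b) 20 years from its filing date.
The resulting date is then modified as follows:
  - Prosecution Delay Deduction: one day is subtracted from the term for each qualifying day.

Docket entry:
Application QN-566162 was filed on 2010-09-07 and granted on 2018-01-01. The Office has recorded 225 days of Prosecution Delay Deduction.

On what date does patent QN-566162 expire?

2033-05-21

(a) grant + 16 years → 1 January 2034.
(b) filing + 20 years → 7 September 2030.
Later of the two: 1 January 2034.
Prosecution Delay Deduction: −225 days → 21 May 2033.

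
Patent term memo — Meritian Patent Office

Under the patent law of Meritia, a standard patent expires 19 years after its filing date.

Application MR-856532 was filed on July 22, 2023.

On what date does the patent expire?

July 22, 2042

Filing date + 19 years → 22 July 2042.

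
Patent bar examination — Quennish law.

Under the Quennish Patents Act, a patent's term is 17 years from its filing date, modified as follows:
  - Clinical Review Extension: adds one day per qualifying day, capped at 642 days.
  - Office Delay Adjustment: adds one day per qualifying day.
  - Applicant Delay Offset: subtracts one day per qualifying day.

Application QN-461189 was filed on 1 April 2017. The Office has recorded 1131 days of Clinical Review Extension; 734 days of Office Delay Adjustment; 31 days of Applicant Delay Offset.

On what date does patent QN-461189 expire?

Base term: filing date + 17 years → 1 April 2034.
Clinical Review Extension: 1131 days claimed exceeds the 642-day cap, so +642 days → 3 January 2036.
Office Delay Adjustment: +734 days → 6 January 2038.
Applicant Delay Offset: −31 days → 6 December 2037.

December 6, 2037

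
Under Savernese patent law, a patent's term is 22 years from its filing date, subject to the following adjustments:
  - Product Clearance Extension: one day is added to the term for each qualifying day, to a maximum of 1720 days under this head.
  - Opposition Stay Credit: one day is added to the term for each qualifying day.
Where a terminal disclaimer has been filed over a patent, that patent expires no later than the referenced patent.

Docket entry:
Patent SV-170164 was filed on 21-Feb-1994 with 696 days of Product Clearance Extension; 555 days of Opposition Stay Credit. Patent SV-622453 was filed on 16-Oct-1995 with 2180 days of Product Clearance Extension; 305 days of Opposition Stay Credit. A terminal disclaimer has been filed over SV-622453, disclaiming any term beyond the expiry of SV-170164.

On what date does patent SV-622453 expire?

Natural term of SV-622453:
  Base: filing + 22 years → 16 October 2017.
  Product Clearance Extension: 2180 days claimed exceeds the 1720-day cap, so +1720 days → 2 July 2022.
  Opposition Stay Credit: +305 days → 3 May 2023.
Expiry of referenced patent SV-170164:
  Base: filing + 22 years → 21 February 2016.
  Product Clearance Extension: 696 days (within the 1720-day cap) → +696 days → 17 January 2018.
  Opposition Stay Credit: +555 days → 26 July 2019.
Terminal disclaimer: SV-622453 expires on the earlier of 3 May 2023 and 26 July 2019.

July 26, 2019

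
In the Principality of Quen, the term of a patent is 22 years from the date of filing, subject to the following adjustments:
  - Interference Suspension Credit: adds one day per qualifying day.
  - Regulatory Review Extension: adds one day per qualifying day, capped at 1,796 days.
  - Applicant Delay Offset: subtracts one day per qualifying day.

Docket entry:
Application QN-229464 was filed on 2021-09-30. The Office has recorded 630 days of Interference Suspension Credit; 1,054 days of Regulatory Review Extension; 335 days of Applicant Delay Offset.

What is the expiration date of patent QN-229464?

Base term: filing date + 22 years → 30 September 2043.
Interference Suspension Credit: +630 days → 21 June 2045.
Regulatory Review Extension: 1054 days (within the 1796-day cap) → +1054 days → 10 May 2048.
Applicant Delay Offset: −335 days → 10 June 2047.

2047-06-10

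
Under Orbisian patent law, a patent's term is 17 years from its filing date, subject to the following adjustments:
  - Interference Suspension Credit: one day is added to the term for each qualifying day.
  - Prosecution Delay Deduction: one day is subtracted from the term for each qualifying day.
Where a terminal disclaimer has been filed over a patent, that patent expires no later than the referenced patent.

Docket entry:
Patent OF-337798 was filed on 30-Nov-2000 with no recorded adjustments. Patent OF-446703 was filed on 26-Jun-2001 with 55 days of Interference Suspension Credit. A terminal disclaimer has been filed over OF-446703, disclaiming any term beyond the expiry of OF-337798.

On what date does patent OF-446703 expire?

2017-11-30

Natural term of OF-446703:
  Base: filing + 17 years → 26 June 2018.
  Interference Suspension Credit: +55 days → 20 August 2018.
Expiry of referenced patent OF-337798:
  Base: filing + 17 years → 30 November 2017.
Terminal disclaimer: OF-446703 expires on the earlier of 20 August 2018 and 30 November 2017.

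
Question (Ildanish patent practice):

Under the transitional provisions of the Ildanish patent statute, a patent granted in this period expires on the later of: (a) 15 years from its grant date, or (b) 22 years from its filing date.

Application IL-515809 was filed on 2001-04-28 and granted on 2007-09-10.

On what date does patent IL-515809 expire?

April 28, 2023

(a) grant + 15 years → 10 September 2022.
(b) filing + 22 years → 28 April 2023.
Later of the two: 28 April 2023.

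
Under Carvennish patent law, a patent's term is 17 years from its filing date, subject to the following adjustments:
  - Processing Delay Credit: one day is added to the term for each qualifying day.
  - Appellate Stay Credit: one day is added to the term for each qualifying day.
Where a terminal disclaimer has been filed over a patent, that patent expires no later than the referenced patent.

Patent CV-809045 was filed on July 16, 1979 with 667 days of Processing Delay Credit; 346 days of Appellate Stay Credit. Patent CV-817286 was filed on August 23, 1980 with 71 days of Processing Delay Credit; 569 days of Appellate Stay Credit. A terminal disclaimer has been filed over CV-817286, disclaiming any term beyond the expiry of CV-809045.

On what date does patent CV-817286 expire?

April 25, 1999

Natural term of CV-817286:
  Base: filing + 17 years → 23 August 1997.
  Processing Delay Credit: +71 days → 2 November 1997.
  Appellate Stay Credit: +569 days → 25 May 1999.
Expiry of referenced patent CV-809045:
  Base: filing + 17 years → 16 July 1996.
  Processing Delay Credit: +667 days → 14 May 1998.
  Appellate Stay Credit: +346 days → 25 April 1999.
Terminal disclaimer: CV-817286 expires on the earlier of 25 May 1999 and 25 April 1999.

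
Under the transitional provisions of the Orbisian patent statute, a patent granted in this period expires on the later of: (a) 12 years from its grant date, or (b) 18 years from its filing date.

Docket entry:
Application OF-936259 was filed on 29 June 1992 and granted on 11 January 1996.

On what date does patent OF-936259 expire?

2010-06-29

(a) grant + 12 years → 11 January 2008.
(b) filing + 18 years → 29 June 2010.
Later of the two: 29 June 2010.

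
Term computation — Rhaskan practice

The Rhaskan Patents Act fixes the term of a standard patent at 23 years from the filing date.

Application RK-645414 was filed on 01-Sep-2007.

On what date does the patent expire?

2030-09-01

Filing date + 23 years → 1 September 2030.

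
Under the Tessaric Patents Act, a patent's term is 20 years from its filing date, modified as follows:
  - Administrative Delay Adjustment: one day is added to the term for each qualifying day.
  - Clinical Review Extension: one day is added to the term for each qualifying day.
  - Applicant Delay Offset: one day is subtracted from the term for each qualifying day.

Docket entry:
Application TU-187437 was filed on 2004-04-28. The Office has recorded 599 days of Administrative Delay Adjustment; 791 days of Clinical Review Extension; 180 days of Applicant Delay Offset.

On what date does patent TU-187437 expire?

August 21, 2027

Base term: filing date + 20 years → 28 April 2024.
Administrative Delay Adjustment: +599 days → 18 December 2025.
Clinical Review Extension: +791 days → 17 February 2028.
Applicant Delay Offset: −180 days → 21 August 2027.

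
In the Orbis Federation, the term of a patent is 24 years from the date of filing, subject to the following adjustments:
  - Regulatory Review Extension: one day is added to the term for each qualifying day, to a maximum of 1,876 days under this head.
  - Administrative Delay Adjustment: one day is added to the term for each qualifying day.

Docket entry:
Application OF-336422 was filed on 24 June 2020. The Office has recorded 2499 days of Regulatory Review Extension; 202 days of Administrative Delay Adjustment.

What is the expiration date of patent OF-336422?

Base term: filing date + 24 years → 24 June 2044.
Regulatory Review Extension: 2499 days claimed exceeds the 1876-day cap, so +1876 days → 13 August 2049.
Administrative Delay Adjustment: +202 days → 3 March 2050.

March 3, 2050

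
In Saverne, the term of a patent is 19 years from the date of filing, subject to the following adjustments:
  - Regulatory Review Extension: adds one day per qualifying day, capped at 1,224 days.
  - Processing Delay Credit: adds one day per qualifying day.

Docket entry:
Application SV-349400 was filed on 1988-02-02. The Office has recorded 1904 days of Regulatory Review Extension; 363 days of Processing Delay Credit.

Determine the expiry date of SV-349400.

Base term: filing date + 19 years → 2 February 2007.
Regulatory Review Extension: 1904 days claimed exceeds the 1224-day cap, so +1224 days → 10 June 2010.
Processing Delay Credit: +363 days → 8 June 2011.

June 8, 2011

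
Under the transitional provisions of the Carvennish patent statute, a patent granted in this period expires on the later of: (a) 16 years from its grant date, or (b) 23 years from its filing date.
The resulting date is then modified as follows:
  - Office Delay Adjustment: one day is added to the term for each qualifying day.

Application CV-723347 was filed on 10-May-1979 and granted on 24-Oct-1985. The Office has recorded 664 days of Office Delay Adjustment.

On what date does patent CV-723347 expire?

2004-03-04

(a) grant + 16 years → 24 October 2001.
(b) filing + 23 years → 10 May 2002.
Later of the two: 10 May 2002.
Office Delay Adjustment: +664 days → 4 March 2004.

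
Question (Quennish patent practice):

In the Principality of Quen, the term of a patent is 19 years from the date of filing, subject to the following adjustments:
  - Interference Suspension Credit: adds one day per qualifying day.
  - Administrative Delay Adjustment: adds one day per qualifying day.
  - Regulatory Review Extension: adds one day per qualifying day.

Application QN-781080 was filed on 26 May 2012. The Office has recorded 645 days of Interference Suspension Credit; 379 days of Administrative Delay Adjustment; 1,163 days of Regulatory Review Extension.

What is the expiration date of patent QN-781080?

Base term: filing date + 19 years → 26 May 2031.
Interference Suspension Credit: +645 days → 1 March 2033.
Administrative Delay Adjustment: +379 days → 15 March 2034.
Regulatory Review Extension: +1163 days → 21 May 2037.

2037-05-21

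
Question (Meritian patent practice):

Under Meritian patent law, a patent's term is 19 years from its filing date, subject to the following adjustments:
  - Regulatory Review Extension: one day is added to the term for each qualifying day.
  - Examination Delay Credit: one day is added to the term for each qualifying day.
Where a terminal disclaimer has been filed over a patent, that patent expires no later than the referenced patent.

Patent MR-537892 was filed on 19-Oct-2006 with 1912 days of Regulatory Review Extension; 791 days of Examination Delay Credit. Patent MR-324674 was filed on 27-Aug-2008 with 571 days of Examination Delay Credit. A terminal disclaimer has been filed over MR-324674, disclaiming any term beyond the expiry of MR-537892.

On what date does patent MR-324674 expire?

Natural term of MR-324674:
  Base: filing + 19 years → 27 August 2027.
  Examination Delay Credit: +571 days → 20 March 2029.
Expiry of referenced patent MR-537892:
  Base: filing + 19 years → 19 October 2025.
  Regulatory Review Extension: +1912 days → 13 January 2031.
  Examination Delay Credit: +791 days → 14 March 2033.
Terminal disclaimer: MR-324674 expires on the earlier of 20 March 2029 and 14 March 2033.

March 20, 2029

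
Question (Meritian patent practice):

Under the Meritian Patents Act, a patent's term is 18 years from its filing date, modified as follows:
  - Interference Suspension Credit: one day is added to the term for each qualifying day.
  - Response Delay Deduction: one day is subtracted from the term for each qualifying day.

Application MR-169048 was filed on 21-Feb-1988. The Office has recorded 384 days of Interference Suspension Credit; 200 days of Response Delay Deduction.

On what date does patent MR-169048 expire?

2006-08-24

Base term: filing date + 18 years → 21 February 2006.
Interference Suspension Credit: +384 days → 12 March 2007.
Response Delay Deduction: −200 days → 24 August 2006.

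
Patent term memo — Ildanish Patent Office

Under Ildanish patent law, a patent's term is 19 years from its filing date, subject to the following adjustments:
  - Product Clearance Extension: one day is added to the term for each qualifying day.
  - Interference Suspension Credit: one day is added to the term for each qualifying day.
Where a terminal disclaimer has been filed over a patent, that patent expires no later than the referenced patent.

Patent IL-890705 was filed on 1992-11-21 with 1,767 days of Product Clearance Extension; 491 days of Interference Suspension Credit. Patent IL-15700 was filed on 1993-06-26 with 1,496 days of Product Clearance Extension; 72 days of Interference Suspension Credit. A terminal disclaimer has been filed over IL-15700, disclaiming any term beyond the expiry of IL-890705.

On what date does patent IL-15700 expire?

2016-10-11

Natural term of IL-15700:
  Base: filing + 19 years → 26 June 2012.
  Product Clearance Extension: +1496 days → 31 July 2016.
  Interference Suspension Credit: +72 days → 11 October 2016.
Expiry of referenced patent IL-890705:
  Base: filing + 19 years → 21 November 2011.
  Product Clearance Extension: +1767 days → 22 September 2016.
  Interference Suspension Credit: +491 days → 26 January 2018.
Terminal disclaimer: IL-15700 expires on the earlier of 11 October 2016 and 26 January 2018.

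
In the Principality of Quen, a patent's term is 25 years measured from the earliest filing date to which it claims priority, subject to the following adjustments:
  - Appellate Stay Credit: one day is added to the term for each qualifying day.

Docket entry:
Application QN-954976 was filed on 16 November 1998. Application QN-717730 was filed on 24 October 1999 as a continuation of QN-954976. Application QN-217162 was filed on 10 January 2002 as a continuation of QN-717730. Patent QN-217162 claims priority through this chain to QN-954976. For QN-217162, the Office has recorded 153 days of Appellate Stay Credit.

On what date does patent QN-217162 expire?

Earliest priority filing: 16 November 1998.
Base term: 16 November 1998 + 25 years → 16 November 2023.
Appellate Stay Credit: +153 days → 17 April 2024.

2024-04-17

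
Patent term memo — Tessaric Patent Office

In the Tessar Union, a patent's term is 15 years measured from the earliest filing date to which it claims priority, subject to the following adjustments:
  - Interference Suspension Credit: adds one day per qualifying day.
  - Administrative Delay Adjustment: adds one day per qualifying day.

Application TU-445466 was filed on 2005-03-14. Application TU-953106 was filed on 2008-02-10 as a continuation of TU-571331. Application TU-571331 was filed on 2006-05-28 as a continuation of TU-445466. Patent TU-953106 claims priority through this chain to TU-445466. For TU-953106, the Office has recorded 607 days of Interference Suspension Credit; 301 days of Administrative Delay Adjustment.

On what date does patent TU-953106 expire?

September 8, 2022

Earliest priority filing: 14 March 2005.
Base term: 14 March 2005 + 15 years → 14 March 2020.
Interference Suspension Credit: +607 days → 11 November 2021.
Administrative Delay Adjustment: +301 days → 8 September 2022.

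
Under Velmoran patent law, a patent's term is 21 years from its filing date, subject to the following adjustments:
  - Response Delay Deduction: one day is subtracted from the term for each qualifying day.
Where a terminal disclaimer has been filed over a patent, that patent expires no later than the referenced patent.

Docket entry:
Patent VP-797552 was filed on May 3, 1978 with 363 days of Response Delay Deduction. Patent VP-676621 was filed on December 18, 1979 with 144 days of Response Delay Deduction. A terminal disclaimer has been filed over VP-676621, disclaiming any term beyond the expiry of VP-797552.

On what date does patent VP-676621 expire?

1998-05-05

Natural term of VP-676621:
  Base: filing + 21 years → 18 December 2000.
  Response Delay Deduction: −144 days → 27 July 2000.
Expiry of referenced patent VP-797552:
  Base: filing + 21 years → 3 May 1999.
  Response Delay Deduction: −363 days → 5 May 1998.
Terminal disclaimer: VP-676621 expires on the earlier of 27 July 2000 and 5 May 1998.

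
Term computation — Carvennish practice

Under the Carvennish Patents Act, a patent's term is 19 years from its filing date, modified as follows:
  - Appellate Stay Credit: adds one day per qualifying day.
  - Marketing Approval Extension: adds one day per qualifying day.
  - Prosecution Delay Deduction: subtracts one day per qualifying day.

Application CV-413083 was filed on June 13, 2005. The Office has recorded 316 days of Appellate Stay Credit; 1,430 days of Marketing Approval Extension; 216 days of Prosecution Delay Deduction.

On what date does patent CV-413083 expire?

August 21, 2028

Base term: filing date + 19 years → 13 June 2024.
Appellate Stay Credit: +316 days → 25 April 2025.
Marketing Approval Extension: +1430 days → 25 March 2029.
Prosecution Delay Deduction: −216 days → 21 August 2028.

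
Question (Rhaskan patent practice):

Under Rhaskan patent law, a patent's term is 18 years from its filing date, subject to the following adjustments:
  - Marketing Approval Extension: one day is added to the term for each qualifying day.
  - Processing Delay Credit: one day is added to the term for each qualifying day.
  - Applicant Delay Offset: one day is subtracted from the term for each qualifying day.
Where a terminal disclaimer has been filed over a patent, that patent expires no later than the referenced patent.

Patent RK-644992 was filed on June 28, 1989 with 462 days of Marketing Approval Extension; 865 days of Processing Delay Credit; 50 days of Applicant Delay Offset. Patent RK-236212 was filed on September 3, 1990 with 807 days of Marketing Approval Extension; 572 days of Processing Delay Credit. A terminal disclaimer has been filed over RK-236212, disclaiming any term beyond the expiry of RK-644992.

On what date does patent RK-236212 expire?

2010-12-26

Natural term of RK-236212:
  Base: filing + 18 years → 3 September 2008.
  Marketing Approval Extension: +807 days → 19 November 2010.
  Processing Delay Credit: +572 days → 13 June 2012.
Expiry of referenced patent RK-644992:
  Base: filing + 18 years → 28 June 2007.
  Marketing Approval Extension: +462 days → 2 October 2008.
  Processing Delay Credit: +865 days → 14 February 2011.
  Applicant Delay Offset: −50 days → 26 December 2010.
Terminal disclaimer: RK-236212 expires on the earlier of 13 June 2012 and 26 December 2010.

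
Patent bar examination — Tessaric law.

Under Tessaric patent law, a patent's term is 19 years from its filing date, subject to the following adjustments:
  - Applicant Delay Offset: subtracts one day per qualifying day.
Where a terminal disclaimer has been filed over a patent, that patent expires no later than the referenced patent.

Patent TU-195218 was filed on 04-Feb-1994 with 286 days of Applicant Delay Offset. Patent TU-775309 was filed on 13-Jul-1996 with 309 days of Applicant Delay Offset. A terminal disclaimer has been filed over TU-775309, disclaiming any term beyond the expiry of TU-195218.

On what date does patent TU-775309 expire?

Natural term of TU-775309:
  Base: filing + 19 years → 13 July 2015.
  Applicant Delay Offset: −309 days → 7 September 2014.
Expiry of referenced patent TU-195218:
  Base: filing + 19 years → 4 February 2013.
  Applicant Delay Offset: −286 days → 24 April 2012.
Terminal disclaimer: TU-775309 expires on the earlier of 7 September 2014 and 24 April 2012.

2012-04-24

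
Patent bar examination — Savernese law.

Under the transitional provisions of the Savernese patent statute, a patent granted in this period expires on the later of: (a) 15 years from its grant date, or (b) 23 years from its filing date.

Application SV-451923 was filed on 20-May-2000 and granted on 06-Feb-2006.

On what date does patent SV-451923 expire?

May 20, 2023

(a) grant + 15 years → 6 February 2021.
(b) filing + 23 years → 20 May 2023.
Later of the two: 20 May 2023.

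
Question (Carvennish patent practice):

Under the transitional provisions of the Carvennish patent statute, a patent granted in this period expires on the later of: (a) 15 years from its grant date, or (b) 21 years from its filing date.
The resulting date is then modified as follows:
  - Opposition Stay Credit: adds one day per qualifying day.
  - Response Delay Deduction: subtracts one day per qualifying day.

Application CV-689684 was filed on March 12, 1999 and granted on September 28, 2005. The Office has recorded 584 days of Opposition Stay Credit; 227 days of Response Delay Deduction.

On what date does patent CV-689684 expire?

(a) grant + 15 years → 28 September 2020.
(b) filing + 21 years → 12 March 2020.
Later of the two: 28 September 2020.
Opposition Stay Credit: +584 days → 5 May 2022.
Response Delay Deduction: −227 days → 20 September 2021.

September 20, 2021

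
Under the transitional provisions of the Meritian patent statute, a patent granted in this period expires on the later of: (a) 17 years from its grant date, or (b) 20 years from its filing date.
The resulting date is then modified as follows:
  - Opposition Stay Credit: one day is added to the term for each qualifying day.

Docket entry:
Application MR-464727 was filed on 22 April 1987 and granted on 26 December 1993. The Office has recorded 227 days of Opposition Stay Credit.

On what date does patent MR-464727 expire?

2011-08-10

(a) grant + 17 years → 26 December 2010.
(b) filing + 20 years → 22 April 2007.
Later of the two: 26 December 2010.
Opposition Stay Credit: +227 days → 10 August 2011.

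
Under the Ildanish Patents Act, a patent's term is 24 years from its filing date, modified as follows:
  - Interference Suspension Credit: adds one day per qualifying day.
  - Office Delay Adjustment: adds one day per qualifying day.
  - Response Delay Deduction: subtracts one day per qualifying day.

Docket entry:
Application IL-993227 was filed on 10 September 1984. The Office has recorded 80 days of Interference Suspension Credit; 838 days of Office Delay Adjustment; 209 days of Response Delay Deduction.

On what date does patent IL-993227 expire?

August 20, 2010

Base term: filing date + 24 years → 10 September 2008.
Interference Suspension Credit: +80 days → 29 November 2008.
Office Delay Adjustment: +838 days → 17 March 2011.
Response Delay Deduction: −209 days → 20 August 2010.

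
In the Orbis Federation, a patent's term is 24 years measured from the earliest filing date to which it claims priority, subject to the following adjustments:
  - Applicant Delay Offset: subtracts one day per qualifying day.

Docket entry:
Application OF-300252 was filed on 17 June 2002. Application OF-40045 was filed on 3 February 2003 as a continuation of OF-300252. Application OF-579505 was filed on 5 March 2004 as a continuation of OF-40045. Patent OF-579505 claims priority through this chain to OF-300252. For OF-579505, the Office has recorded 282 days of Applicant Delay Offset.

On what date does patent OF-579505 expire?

Earliest priority filing: 17 June 2002.
Base term: 17 June 2002 + 24 years → 17 June 2026.
Applicant Delay Offset: −282 days → 8 September 2025.

2025-09-08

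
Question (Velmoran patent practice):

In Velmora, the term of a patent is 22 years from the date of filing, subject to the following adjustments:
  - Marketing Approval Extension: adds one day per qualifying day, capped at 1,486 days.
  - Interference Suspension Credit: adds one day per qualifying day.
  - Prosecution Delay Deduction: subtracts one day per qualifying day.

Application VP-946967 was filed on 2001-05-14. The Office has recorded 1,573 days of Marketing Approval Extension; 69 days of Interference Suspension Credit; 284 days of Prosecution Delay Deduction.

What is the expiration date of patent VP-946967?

Base term: filing date + 22 years → 14 May 2023.
Marketing Approval Extension: 1573 days claimed exceeds the 1486-day cap, so +1486 days → 8 June 2027.
Interference Suspension Credit: +69 days → 16 August 2027.
Prosecution Delay Deduction: −284 days → 5 November 2026.

November 5, 2026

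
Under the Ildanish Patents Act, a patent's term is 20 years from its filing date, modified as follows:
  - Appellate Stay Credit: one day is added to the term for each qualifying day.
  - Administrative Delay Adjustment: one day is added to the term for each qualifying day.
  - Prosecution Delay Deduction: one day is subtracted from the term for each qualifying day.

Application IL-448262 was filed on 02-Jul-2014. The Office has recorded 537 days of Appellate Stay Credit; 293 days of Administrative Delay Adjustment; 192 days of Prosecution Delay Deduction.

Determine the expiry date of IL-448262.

Base term: filing date + 20 years → 2 July 2034.
Appellate Stay Credit: +537 days → 21 December 2035.
Administrative Delay Adjustment: +293 days → 9 October 2036.
Prosecution Delay Deduction: −192 days → 31 March 2036.

2036-03-31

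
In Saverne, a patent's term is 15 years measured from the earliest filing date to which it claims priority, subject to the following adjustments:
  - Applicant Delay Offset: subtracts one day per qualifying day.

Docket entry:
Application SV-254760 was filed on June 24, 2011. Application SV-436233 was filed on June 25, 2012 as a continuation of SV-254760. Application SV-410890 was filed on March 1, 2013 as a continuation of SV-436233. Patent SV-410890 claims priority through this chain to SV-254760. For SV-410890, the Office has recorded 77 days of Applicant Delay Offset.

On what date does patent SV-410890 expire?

Earliest priority filing: 24 June 2011.
Base term: 24 June 2011 + 15 years → 24 June 2026.
Applicant Delay Offset: −77 days → 8 April 2026.

2026-04-08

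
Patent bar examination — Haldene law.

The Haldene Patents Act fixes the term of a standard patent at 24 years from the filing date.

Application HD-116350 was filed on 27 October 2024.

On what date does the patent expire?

October 27, 2048

Filing date + 24 years → 27 October 2048.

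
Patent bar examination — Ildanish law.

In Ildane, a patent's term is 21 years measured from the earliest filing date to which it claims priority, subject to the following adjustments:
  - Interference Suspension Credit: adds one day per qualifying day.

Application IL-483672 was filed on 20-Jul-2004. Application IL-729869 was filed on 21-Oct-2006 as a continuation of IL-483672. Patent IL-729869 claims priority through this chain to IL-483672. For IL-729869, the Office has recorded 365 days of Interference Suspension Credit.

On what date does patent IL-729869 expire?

July 20, 2026

Earliest priority filing: 20 July 2004.
Base term: 20 July 2004 + 21 years → 20 July 2025.
Interference Suspension Credit: +365 days → 20 July 2026.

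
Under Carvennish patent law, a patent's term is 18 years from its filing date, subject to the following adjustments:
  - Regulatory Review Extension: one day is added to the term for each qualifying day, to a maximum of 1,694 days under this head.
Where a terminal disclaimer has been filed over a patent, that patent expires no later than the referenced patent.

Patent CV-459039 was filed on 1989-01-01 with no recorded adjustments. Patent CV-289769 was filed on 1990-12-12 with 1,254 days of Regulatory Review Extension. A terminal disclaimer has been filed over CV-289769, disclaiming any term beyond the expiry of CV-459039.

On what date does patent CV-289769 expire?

Natural term of CV-289769:
  Base: filing + 18 years → 12 December 2008.
  Regulatory Review Extension: 1254 days (within the 1694-day cap) → +1254 days → 19 May 2012.
Expiry of referenced patent CV-459039:
  Base: filing + 18 years → 1 January 2007.
Terminal disclaimer: CV-289769 expires on the earlier of 19 May 2012 and 1 January 2007.

2007-01-01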